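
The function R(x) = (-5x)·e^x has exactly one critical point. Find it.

R'(x) = (-5)·e^x + (-5x)·1·e^x = (-5x - 5)·e^x. Since e^x > 0, the only critical point is x = -1.
R''(-1) has the same sign as -5 < 0, so this is a local maximum.
R(-1) = (5)·e^(-1) ≈ 1.8394.

-1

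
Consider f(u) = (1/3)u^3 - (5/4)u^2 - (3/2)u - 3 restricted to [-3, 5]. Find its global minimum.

Differentiating, f'(u) = u^2 - (5/2)u - 3/2; which vanishes at u = -1/2 and u = 3.
Compare values at every candidate in [-3, 5]: f(-3) = -75/4, f(-1/2) = -125/48, f(3) = -39/4, f(5) = -1/12.
The minimum over the interval is -75/4, attained at u = -3.

-75/4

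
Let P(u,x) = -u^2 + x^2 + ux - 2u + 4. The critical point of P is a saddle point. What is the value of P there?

∂P/∂u = -2u + x - 2 = 0 and ∂P/∂x = u + 2x = 0, so (u, x) = (-4/5, 2/5).
The Hessian has P_{uu} = -2, P_{xx} = 2, P_{ux} = 1, giving D = -5 < 0, so the point is a saddle point.
P(-4/5, 2/5) = 24/5.

24/5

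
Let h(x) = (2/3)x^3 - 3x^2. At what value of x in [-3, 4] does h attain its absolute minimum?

Differentiating, h'(x) = 2x^2 - 6x; which vanishes at x = 0 and x = 3.
Candidates: h(-3) = -45,  h(0) = 0,  h(3) = -9,  h(4) = -16/3.
Hence the absolute minimum is -45 at x = -3.

-3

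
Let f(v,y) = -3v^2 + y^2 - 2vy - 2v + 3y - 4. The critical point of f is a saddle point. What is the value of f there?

-99/16

∂f/∂v = -6v - 2y - 2 = 0 and ∂f/∂y = -2v + 2y + 3 = 0, so (v, y) = (1/8, -11/8).
The Hessian has f_{vv} = -6, f_{yy} = 2, f_{vy} = -2, giving D = -16 < 0, so the point is a saddle point.
f(1/8, -11/8) = -99/16.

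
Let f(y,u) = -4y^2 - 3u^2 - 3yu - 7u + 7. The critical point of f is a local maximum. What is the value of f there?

469/39

∂f/∂y = -8y - 3u = 0 and ∂f/∂u = -3y - 6u - 7 = 0, so (y, u) = (7/13, -56/39).
The Hessian has f_{yy} = -8, f_{uu} = -6, f_{yu} = -3, giving D = 39 > 0 with f_{yy} < 0, so the point is a local maximum.
f(7/13, -56/39) = 469/39.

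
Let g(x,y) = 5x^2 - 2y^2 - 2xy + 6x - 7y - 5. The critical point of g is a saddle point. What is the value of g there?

-131/44

∂g/∂x = 10x - 2y + 6 = 0 and ∂g/∂y = -2x - 4y - 7 = 0, so (x, y) = (-19/22, -29/22).
The Hessian has g_{xx} = 10, g_{yy} = -4, g_{xy} = -2, giving D = -44 < 0, so the point is a saddle point.
g(-19/22, -29/22) = -131/44.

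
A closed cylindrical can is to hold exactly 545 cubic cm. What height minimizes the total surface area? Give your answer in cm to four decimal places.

With radius r and height h, πr²h = 545 so h = 545/(πr²), and S(r) = 2πr² + 2πrh = 2πr² + 2·545/r.
S'(r) = 4πr − 2·545/r² = 0 ⇒ r³ = 545/(2π), so r ≈ 4.4266 and h = 2r ≈ 8.8532.
S''(r) = 4π + 4·545/r³ > 0, so this is the minimum; S ≈ 369.3563.

8.8532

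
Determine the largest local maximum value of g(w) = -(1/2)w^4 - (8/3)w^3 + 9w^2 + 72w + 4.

g'(w) = -2w^3 - 8w^2 + 18w + 72. Setting g'(w) = 0 gives w ∈ {-4, -3, 3}.
Since g''(w) = -6w^2 - 16w + 18, we get g''(-4) = -14 < 0 ⇒ local maximum; g''(-3) = 12 > 0 ⇒ local minimum; g''(3) = -84 < 0 ⇒ local maximum.
Thus g has its largest local maximum at w = 3, with value 377/2.

377/2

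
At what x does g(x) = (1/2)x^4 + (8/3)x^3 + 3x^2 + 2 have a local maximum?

-1

g'(x) = 2x^3 + 8x^2 + 6x = 0 at x = -3, -1, 0.
g''(x) = 6x^2 + 16x + 6. g''(-3) = 12 > 0 ⇒ local minimum; g''(-1) = -4 < 0 ⇒ local maximum; g''(0) = 6 > 0 ⇒ local minimum.
The local maximum is g(-1) = 17/6.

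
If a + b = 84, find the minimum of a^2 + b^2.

With a + b = 84, a^2 + b^2 = a^2 + (84 − a)^2.
The derivative 2a − 2(84 − a) = 4a − 168 vanishes at a = 42; second derivative 4 > 0, a minimum.
The minimum is 2·(42)^2 = 3528.

3528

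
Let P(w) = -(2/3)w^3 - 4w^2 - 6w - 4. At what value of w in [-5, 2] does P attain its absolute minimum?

Differentiating, P'(w) = -2w^2 - 8w - 6; which vanishes at w = -3 and w = -1.
Evaluating at the critical points and endpoints: P(-5) = 28/3; P(-3) = -4; P(-1) = -4/3; P(2) = -112/3.
The minimum over the interval is -112/3, attained at w = 2.

2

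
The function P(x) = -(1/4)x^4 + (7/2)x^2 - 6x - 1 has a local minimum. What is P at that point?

-15/4

P'(x) = -x^3 + 7x - 6 = 0 at x = -3, 1, 2.
P''(x) = -3x^2 + 7. P''(-3) = -20 < 0 ⇒ local maximum; P''(1) = 4 > 0 ⇒ local minimum; P''(2) = -5 < 0 ⇒ local maximum.
Thus P has its local minimum at x = 1, with value -15/4.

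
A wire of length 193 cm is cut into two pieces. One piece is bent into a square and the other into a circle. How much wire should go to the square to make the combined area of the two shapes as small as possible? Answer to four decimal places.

Let x be the length used for the square. Square side x/4; circle radius (193−x)/(2π).
A(x) = (x/4)² + π·((193−x)/(2π))² = x²/16 + (193−x)²/(4π) for 0 ≤ x ≤ 193. A'(x) = x/8 − (193−x)/(2π) = 0 gives x = 4·193/(π+4) ≈ 108.0991.
A'' = 1/8 + 1/(2π) > 0, so this gives the minimum combined area; x ≈ 108.0991 cm to the square.

108.0991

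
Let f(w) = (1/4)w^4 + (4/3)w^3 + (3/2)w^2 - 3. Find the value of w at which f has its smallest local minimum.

f'(w) = w^3 + 4w^2 + 3w. Setting f'(w) = 0 gives w ∈ {-3, -1, 0}.
Second-derivative test with f''(w) = 3w^2 + 8w + 3: f''(-3) = 6 > 0 ⇒ local minimum; f''(-1) = -2 < 0 ⇒ local maximum; f''(0) = 3 > 0 ⇒ local minimum.
So the smallest local minimum value is f(-3) = -21/4.

-3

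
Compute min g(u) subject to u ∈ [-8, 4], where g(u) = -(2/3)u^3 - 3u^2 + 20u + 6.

-257/3

The derivative is -2u^2 - 6u + 20, which vanishes at u = -5 and u = 2.
Evaluating at the critical points and endpoints: g(-8) = -14/3,  g(-5) = -257/3,  g(2) = 86/3,  g(4) = -14/3.
So the minimum is g(-5) = -257/3.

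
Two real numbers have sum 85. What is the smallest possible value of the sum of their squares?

With a + b = 85, a^2 + b^2 = a^2 + (85 − a)^2.
The derivative 2a − 2(85 − a) = 4a − 170 vanishes at a = 85/2; second derivative 4 > 0, a minimum.
The minimum is 2·(85/2)^2 = 7225/2.

7225/2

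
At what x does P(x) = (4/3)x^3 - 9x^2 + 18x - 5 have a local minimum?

3

Critical points: P'(x) = 4x^2 - 18x + 18 vanishes at x = 3/2, 3.
Since P''(x) = 8x - 18, we get P''(3/2) = -6 < 0 ⇒ local maximum; P''(3) = 6 > 0 ⇒ local minimum.
Thus P has its local minimum at x = 3, with value 4.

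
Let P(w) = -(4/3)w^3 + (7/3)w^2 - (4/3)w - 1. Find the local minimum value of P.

-5/4

P'(w) = -4w^2 + (14/3)w - 4/3 = 0 at w = 1/2, 2/3.
Since P''(w) = -8w + 14/3, we get P''(1/2) = 2/3 > 0 ⇒ local minimum; P''(2/3) = -2/3 < 0 ⇒ local maximum.
Thus P has its local minimum at w = 1/2, with value -5/4.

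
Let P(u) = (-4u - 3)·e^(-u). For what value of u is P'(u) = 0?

1/4

Differentiating with the product rule gives P'(u) = (4u - 1)·e^(-u). Since e^(-u) > 0, the only critical point is u = 1/4.
P''(1/4) has the same sign as 4 > 0, so this is a local minimum.
P(1/4) = (-4)·e^(-1/4) ≈ -3.1152.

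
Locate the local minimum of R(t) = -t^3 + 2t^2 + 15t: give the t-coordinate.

R'(t) = -3t^2 + 4t + 15 = 0 at t = -5/3, 3.
Second-derivative test with R''(t) = -6t + 4: R''(-5/3) = 14 > 0 ⇒ local minimum; R''(3) = -14 < 0 ⇒ local maximum.
So the local minimum value is R(-5/3) = -400/27.

-5/3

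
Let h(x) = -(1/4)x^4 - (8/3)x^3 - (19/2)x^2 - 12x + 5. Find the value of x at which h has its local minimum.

h'(x) = -x^3 - 8x^2 - 19x - 12 = 0 at x = -4, -3, -1.
Since h''(x) = -3x^2 - 16x - 19, we get h''(-4) = -3 < 0 ⇒ local maximum; h''(-3) = 2 > 0 ⇒ local minimum; h''(-1) = -6 < 0 ⇒ local maximum.
So the local minimum value is h(-3) = 29/4.

-3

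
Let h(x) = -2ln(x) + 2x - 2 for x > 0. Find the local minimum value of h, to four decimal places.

h'(x) = -2/x + 2 = 0 gives x = 1.
h''(x) = 2/x², which is positive for x > 0, so this is a local minimum.
h(1) = -2·ln(1) + 2 - 2 ≈ 0.0000.

0.0000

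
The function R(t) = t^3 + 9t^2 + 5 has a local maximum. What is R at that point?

Critical points: R'(t) = 3t^2 + 18t vanishes at t = -6, 0.
Second-derivative test with R''(t) = 6t + 18: R''(-6) = -18 < 0 ⇒ local maximum; R''(0) = 18 > 0 ⇒ local minimum.
The local maximum is R(-6) = 113.

113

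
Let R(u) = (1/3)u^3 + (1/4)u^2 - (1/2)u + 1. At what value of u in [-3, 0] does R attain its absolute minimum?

The derivative is u^2 + (1/2)u - 1/2, whose only zero in [-3, 0] is u = -1.
Evaluating at the critical points and endpoints: R(-3) = -17/4,  R(-1) = 17/12,  R(0) = 1.
The minimum over the interval is -17/4, attained at u = -3.

-3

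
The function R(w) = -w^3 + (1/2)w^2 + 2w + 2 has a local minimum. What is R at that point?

Critical points: R'(w) = -3w^2 + w + 2 vanishes at w = -2/3, 1.
Since R''(w) = -6w + 1, we get R''(-2/3) = 5 > 0 ⇒ local minimum; R''(1) = -5 < 0 ⇒ local maximum.
Thus R has its local minimum at w = -2/3, with value 32/27.

32/27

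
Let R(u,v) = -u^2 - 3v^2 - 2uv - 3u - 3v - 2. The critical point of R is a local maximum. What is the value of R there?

1/4

∂R/∂u = -2u - 2v - 3 = 0 and ∂R/∂v = -2u - 6v - 3 = 0, so (u, v) = (-3/2, 0).
The Hessian has R_{uu} = -2, R_{vv} = -6, R_{uv} = -2, giving D = 8 > 0 with R_{uu} < 0, so the point is a local maximum.
R(-3/2, 0) = 1/4.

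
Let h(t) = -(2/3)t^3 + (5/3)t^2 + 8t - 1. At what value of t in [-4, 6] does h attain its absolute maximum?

The derivative is -2t^2 + (10/3)t + 8, which vanishes at t = -4/3 and t = 3.
Compare values at every candidate in [-4, 6]: h(-4) = 109/3; h(-4/3) = -577/81; h(3) = 20; h(6) = -37.
Hence the absolute maximum is 109/3 at t = -4.

-4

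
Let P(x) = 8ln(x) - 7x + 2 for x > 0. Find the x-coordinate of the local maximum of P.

P'(x) = 8/x − 7 = 0 gives x = 8/7.
P''(x) = -8/x², which is negative for x > 0, so this is a local maximum.
P(8/7) = 8·ln(8/7) - 8 + 2 ≈ -4.9317.

8/7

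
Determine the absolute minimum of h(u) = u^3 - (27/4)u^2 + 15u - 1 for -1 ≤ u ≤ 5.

The derivative is 3u^2 - (27/2)u + 15, which vanishes at u = 2 and u = 5/2.
Evaluating at the critical points and endpoints: h(-1) = -95/4, h(2) = 10, h(5/2) = 159/16, h(5) = 121/4.
The minimum over the interval is -95/4, attained at u = -1.

-95/4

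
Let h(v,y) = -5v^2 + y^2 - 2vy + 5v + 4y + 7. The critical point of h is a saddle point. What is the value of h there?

51/8

∂h/∂v = -10v - 2y + 5 = 0 and ∂h/∂y = -2v + 2y + 4 = 0, so (v, y) = (3/4, -5/4).
The Hessian has h_{vv} = -10, h_{yy} = 2, h_{vy} = -2, giving D = -24 < 0, so the point is a saddle point.
h(3/4, -5/4) = 51/8.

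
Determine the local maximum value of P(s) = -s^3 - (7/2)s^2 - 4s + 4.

P'(s) = -3s^2 - 7s - 4 = 0 at s = -4/3, -1.
P''(s) = -6s - 7. P''(-4/3) = 1 > 0 ⇒ local minimum; P''(-1) = -1 < 0 ⇒ local maximum.
Thus P has its local maximum at s = -1, with value 11/2.

11/2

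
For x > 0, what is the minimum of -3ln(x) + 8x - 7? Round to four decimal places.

R'(x) = -3/x + 8 = 0 gives x = 3/8.
R''(x) = 3/x², which is positive for x > 0, so this is a local minimum.
R(3/8) = -3·ln(3/8) + 3 - 7 ≈ -1.0575.

-1.0575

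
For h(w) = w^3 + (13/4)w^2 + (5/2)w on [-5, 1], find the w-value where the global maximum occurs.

h'(w) = 3w^2 + (13/2)w + 5/2, which vanishes at w = -5/3 and w = -1/2.
Candidates: h(-5) = -225/4,  h(-5/3) = 25/108,  h(-1/2) = -9/16,  h(1) = 27/4.
So the maximum is h(1) = 27/4.

1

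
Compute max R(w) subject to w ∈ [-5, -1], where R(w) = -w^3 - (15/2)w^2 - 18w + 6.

67/2

The derivative is -3w^2 - 15w - 18, which vanishes at w = -3 and w = -2.
Candidates: R(-5) = 67/2, R(-3) = 39/2, R(-2) = 20, R(-1) = 35/2.
Hence the absolute maximum is 67/2 at w = -5.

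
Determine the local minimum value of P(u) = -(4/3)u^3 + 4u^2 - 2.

P'(u) = -4u^2 + 8u. Setting P'(u) = 0 gives u ∈ {0, 2}.
P''(u) = -8u + 8. P''(0) = 8 > 0 ⇒ local minimum; P''(2) = -8 < 0 ⇒ local maximum.
Thus P has its local minimum at u = 0, with value -2.

-2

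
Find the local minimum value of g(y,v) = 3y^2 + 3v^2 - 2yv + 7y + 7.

∂g/∂y = 6y - 2v + 7 = 0 and ∂g/∂v = -2y + 6v = 0, so (y, v) = (-21/16, -7/16).
The Hessian has g_{yy} = 6, g_{vv} = 6, g_{yv} = -2, giving D = 32 > 0 with g_{yy} > 0, so the point is a local minimum.
g(-21/16, -7/16) = 77/32.

77/32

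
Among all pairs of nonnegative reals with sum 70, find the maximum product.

1225

With x + y = 70, the product is P(x) = x(70 − x).
P'(x) = 70 − 2x = 0 gives x = 35; P'' = −2 < 0, so this is the maximum.
P = 35·35 = 1225.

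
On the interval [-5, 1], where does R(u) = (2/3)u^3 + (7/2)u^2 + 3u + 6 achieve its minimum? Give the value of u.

-5

R'(u) = 2u^2 + 7u + 3, which vanishes at u = -3 and u = -1/2.
Compare values at every candidate in [-5, 1]: R(-5) = -29/6; R(-3) = 21/2; R(-1/2) = 127/24; R(1) = 79/6.
Hence the absolute minimum is -29/6 at u = -5.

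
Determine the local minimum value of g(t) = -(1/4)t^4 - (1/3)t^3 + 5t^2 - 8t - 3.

-79/12

g'(t) = -t^3 - t^2 + 10t - 8 = 0 at t = -4, 1, 2.
Second-derivative test with g''(t) = -3t^2 - 2t + 10: g''(-4) = -30 < 0 ⇒ local maximum; g''(1) = 5 > 0 ⇒ local minimum; g''(2) = -6 < 0 ⇒ local maximum.
Thus g has its local minimum at t = 1, with value -79/12.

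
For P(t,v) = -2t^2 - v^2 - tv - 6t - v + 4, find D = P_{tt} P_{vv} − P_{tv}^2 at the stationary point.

7

∂P/∂t = -4t - v - 6 = 0 and ∂P/∂v = -t - 2v - 1 = 0, so (t, v) = (-11/7, 2/7).
The Hessian has P_{tt} = -4, P_{vv} = -2, P_{tv} = -1, giving D = 7 > 0 with P_{tt} < 0, so the point is a local maximum.
D = (-4)·(-2) − (-1)^2 = 7.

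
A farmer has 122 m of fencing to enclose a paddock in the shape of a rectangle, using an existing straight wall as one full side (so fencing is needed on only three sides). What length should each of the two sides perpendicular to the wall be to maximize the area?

61/2

Let the sides perpendicular to the wall have length x and the parallel side y, so 2x + y = 122 and the area is A = xy = x(122 − 2x).
A'(x) = 122 − 4x = 0 gives x = 61/2, and A''(x) = −4 < 0 confirms a maximum.
Then y = 122 − 2·61/2 = 61 and A = 3721/2.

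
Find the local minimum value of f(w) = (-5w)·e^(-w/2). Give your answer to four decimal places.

f'(w) = (-5)·e^(-w/2) + (-5w)·(-1/2)·e^(-w/2) = ((5/2)w - 5)·e^(-w/2). Since e^(-w/2) > 0, the only critical point is w = 2.
f''(2) has the same sign as 5/2 > 0, so this is a local minimum.
f(2) = (-10)·e^(-1) ≈ -3.6788.

-3.6788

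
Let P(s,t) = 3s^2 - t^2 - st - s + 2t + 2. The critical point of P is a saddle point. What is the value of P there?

∂P/∂s = 6s - t - 1 = 0 and ∂P/∂t = -s - 2t + 2 = 0, so (s, t) = (4/13, 11/13).
The Hessian has P_{ss} = 6, P_{tt} = -2, P_{st} = -1, giving D = -13 < 0, so the point is a saddle point.
P(4/13, 11/13) = 35/13.

35/13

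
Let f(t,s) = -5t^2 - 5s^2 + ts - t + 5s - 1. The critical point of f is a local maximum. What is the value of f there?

26/99

∂f/∂t = -10t + s - 1 = 0 and ∂f/∂s = t - 10s + 5 = 0, so (t, s) = (-5/99, 49/99).
The Hessian has f_{tt} = -10, f_{ss} = -10, f_{ts} = 1, giving D = 99 > 0 with f_{tt} < 0, so the point is a local maximum.
f(-5/99, 49/99) = 26/99.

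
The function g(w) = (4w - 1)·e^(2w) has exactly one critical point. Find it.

-1/4

By the product rule, g'(w) = (8w + 2)·e^(2w). Since e^(2w) > 0, the only critical point is w = -1/4.
g''(-1/4) has the same sign as 8 > 0, so this is a local minimum.
g(-1/4) = (-2)·e^(-1/2) ≈ -1.2131.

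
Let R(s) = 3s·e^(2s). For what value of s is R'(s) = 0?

By the product rule, R'(s) = (6s + 3)·e^(2s). Since e^(2s) > 0, the only critical point is s = -1/2.
R''(-1/2) has the same sign as 6 > 0, so this is a local minimum.
R(-1/2) = (-3/2)·e^(-1) ≈ -0.5518.

-1/2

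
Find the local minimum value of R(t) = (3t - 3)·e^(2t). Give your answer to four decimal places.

By the product rule, R'(t) = (6t - 3)·e^(2t). Since e^(2t) > 0, the only critical point is t = 1/2.
R''(1/2) has the same sign as 6 > 0, so this is a local minimum.
R(1/2) = (-3/2)·e^(1) ≈ -4.0774.

-4.0774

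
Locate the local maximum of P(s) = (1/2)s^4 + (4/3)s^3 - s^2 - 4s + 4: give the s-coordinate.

-1

P'(s) = 2s^3 + 4s^2 - 2s - 4. Setting P'(s) = 0 gives s ∈ {-2, -1, 1}.
Second-derivative test with P''(s) = 6s^2 + 8s - 2: P''(-2) = 6 > 0 ⇒ local minimum; P''(-1) = -4 < 0 ⇒ local maximum; P''(1) = 12 > 0 ⇒ local minimum.
Thus P has its local maximum at s = -1, with value 37/6.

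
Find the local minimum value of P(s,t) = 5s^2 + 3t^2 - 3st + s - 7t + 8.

∂P/∂s = 10s - 3t + 1 = 0 and ∂P/∂t = -3s + 6t - 7 = 0, so (s, t) = (5/17, 67/51).
The Hessian has P_{ss} = 10, P_{tt} = 6, P_{st} = -3, giving D = 51 > 0 with P_{ss} > 0, so the point is a local minimum.
P(5/17, 67/51) = 181/51.

181/51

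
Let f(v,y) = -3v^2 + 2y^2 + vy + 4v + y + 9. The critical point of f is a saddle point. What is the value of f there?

10

∂f/∂v = -6v + y + 4 = 0 and ∂f/∂y = v + 4y + 1 = 0, so (v, y) = (3/5, -2/5).
The Hessian has f_{vv} = -6, f_{yy} = 4, f_{vy} = 1, giving D = -25 < 0, so the point is a saddle point.
f(3/5, -2/5) = 10.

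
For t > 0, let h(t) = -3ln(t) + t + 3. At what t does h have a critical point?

3

h'(t) = -3/t + 1 = 0 gives t = 3.
h''(t) = 3/t², which is positive for t > 0, so this is a local minimum.
h(3) = -3·ln(3) + 3 + 3 ≈ 2.7042.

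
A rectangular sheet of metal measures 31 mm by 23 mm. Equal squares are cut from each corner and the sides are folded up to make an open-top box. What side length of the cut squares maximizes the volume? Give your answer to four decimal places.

With cut size x, the volume is V(x) = x(31 − 2x)(23 − 2x) for 0 < x < 11.5.
V'(x) = 12x^2 − 216x + 713. Setting V'(x) = 0 gives x ≈ 4.3542 (the root in (0, 11.5)).
V''(x) = 24x − 216 is negative there, so this is the maximum; V ≈ 1387.1725.

4.3542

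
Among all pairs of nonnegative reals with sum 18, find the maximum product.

With x + y = 18, the product is P(x) = x(18 − x).
P'(x) = 18 − 2x = 0 gives x = 9; P'' = −2 < 0, so this is the maximum.
P = 9·9 = 81.

81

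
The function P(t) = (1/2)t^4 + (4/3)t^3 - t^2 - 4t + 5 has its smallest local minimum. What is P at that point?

Critical points: P'(t) = 2t^3 + 4t^2 - 2t - 4 vanishes at t = -2, -1, 1.
P''(t) = 6t^2 + 8t - 2. P''(-2) = 6 > 0 ⇒ local minimum; P''(-1) = -4 < 0 ⇒ local maximum; P''(1) = 12 > 0 ⇒ local minimum.
So the smallest local minimum value is P(1) = 11/6.

11/6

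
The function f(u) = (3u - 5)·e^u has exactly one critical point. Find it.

Differentiating with the product rule gives f'(u) = (3u - 2)·e^u. Since e^u > 0, the only critical point is u = 2/3.
f''(2/3) has the same sign as 3 > 0, so this is a local minimum.
f(2/3) = (-3)·e^(2/3) ≈ -5.8432.

2/3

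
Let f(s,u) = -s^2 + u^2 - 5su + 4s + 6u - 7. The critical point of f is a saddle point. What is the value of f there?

-103/29

∂f/∂s = -2s - 5u + 4 = 0 and ∂f/∂u = -5s + 2u + 6 = 0, so (s, u) = (38/29, 8/29).
The Hessian has f_{ss} = -2, f_{uu} = 2, f_{su} = -5, giving D = -29 < 0, so the point is a saddle point.
f(38/29, 8/29) = -103/29.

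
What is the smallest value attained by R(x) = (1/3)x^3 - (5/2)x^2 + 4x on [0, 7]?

The derivative is x^2 - 5x + 4, which vanishes at x = 1 and x = 4.
Candidates: R(0) = 0; R(1) = 11/6; R(4) = -8/3; R(7) = 119/6.
Hence the absolute minimum is -8/3 at x = 4.

-8/3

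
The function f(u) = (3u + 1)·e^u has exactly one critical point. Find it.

-4/3

f'(u) = 3·e^u + (3u + 1)·1·e^u = (3u + 4)·e^u. Since e^u > 0, the only critical point is u = -4/3.
f''(-4/3) has the same sign as 3 > 0, so this is a local minimum.
f(-4/3) = (-3)·e^(-4/3) ≈ -0.7908.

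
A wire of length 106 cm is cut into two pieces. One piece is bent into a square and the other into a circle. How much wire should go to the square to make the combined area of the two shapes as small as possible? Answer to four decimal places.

Let x be the length used for the square. Square side x/4; circle radius (106−x)/(2π).
A(x) = (x/4)² + π·((106−x)/(2π))² = x²/16 + (106−x)²/(4π) for 0 ≤ x ≤ 106. A'(x) = x/8 − (106−x)/(2π) = 0 gives x = 4·106/(π+4) ≈ 59.3705.
A'' = 1/8 + 1/(2π) > 0, so this gives the minimum combined area; x ≈ 59.3705 cm to the square.

59.3705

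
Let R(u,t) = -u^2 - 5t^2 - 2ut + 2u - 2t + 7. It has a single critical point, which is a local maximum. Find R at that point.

9

∂R/∂u = -2u - 2t + 2 = 0 and ∂R/∂t = -2u - 10t - 2 = 0, so (u, t) = (3/2, -1/2).
The Hessian has R_{uu} = -2, R_{tt} = -10, R_{ut} = -2, giving D = 16 > 0 with R_{uu} < 0, so the point is a local maximum.
R(3/2, -1/2) = 9.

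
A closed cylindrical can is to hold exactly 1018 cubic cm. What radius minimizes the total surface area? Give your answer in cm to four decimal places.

With radius r and height h, πr²h = 1018 so h = 1018/(πr²), and S(r) = 2πr² + 2πrh = 2πr² + 2·1018/r.
S'(r) = 4πr − 2·1018/r² = 0 ⇒ r³ = 1018/(2π), so r ≈ 5.4516 and h = 2r ≈ 10.9032.
S''(r) = 4π + 4·1018/r³ > 0, so this is the minimum; S ≈ 560.2042.

5.4516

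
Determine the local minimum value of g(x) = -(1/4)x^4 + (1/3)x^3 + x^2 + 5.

5

g'(x) = -x^3 + x^2 + 2x. Setting g'(x) = 0 gives x ∈ {-1, 0, 2}.
g''(x) = -3x^2 + 2x + 2. g''(-1) = -3 < 0 ⇒ local maximum; g''(0) = 2 > 0 ⇒ local minimum; g''(2) = -6 < 0 ⇒ local maximum.
So the local minimum value is g(0) = 5.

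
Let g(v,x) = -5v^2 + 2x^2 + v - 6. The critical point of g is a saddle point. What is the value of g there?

∂g/∂v = -10v + 1 = 0 and ∂g/∂x = 4x = 0, so (v, x) = (1/10, 0).
The Hessian has g_{vv} = -10, g_{xx} = 4, g_{vx} = 0, giving D = -40 < 0, so the point is a saddle point.
g(1/10, 0) = -119/20.

-119/20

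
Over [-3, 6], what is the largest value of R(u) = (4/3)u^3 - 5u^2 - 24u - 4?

The derivative is 4u^2 - 10u - 24, which vanishes at u = -3/2 and u = 4.
Evaluating at the critical points and endpoints: R(-3) = -13,  R(-3/2) = 65/4,  R(4) = -284/3,  R(6) = -40.
Hence the absolute maximum is 65/4 at u = -3/2.

65/4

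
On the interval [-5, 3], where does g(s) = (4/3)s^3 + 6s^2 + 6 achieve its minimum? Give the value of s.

Differentiating, g'(s) = 4s^2 + 12s; which vanishes at s = -3 and s = 0.
Evaluating at the critical points and endpoints: g(-5) = -32/3,  g(-3) = 24,  g(0) = 6,  g(3) = 96.
Hence the absolute minimum is -32/3 at s = -5.

-5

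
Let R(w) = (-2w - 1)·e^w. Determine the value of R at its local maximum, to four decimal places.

0.4463

R'(w) = (-2)·e^w + (-2w - 1)·1·e^w = (-2w - 3)·e^w. Since e^w > 0, the only critical point is w = -3/2.
R''(-3/2) has the same sign as -2 < 0, so this is a local maximum.
R(-3/2) = (2)·e^(-3/2) ≈ 0.4463.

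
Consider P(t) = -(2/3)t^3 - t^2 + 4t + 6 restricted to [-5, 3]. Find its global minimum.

-9

Differentiating, P'(t) = -2t^2 - 2t + 4; which vanishes at t = -2 and t = 1.
Compare values at every candidate in [-5, 3]: P(-5) = 133/3; P(-2) = -2/3; P(1) = 25/3; P(3) = -9.
The minimum over the interval is -9, attained at t = 3.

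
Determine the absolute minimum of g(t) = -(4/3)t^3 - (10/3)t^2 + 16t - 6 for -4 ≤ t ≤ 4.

-242/3

g'(t) = -4t^2 - (20/3)t + 16, which vanishes at t = -3 and t = 4/3.
Compare values at every candidate in [-4, 4]: g(-4) = -38,  g(-3) = -48,  g(4/3) = 506/81,  g(4) = -242/3.
The minimum over the interval is -242/3, attained at t = 4.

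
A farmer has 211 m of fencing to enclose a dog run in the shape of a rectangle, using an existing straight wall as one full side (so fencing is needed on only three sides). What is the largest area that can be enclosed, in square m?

Let the sides perpendicular to the wall have length x and the parallel side y, so 2x + y = 211 and the area is A = xy = x(211 − 2x).
A'(x) = 211 − 4x = 0 gives x = 211/4, and A''(x) = −4 < 0 confirms a maximum.
Then y = 211 − 2·211/4 = 211/2 and A = 44521/8.

44521/8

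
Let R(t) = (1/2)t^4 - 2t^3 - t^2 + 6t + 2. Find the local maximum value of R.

11/2

Critical points: R'(t) = 2t^3 - 6t^2 - 2t + 6 vanishes at t = -1, 1, 3.
Since R''(t) = 6t^2 - 12t - 2, we get R''(-1) = 16 > 0 ⇒ local minimum; R''(1) = -8 < 0 ⇒ local maximum; R''(3) = 16 > 0 ⇒ local minimum.
So the local maximum value is R(1) = 11/2.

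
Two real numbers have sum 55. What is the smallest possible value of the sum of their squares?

3025/2

With a + b = 55, a^2 + b^2 = a^2 + (55 − a)^2.
The derivative 2a − 2(55 − a) = 4a − 110 vanishes at a = 55/2; second derivative 4 > 0, a minimum.
The minimum is 2·(55/2)^2 = 3025/2.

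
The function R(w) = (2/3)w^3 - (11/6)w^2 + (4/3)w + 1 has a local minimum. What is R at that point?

89/81

R'(w) = 2w^2 - (11/3)w + 4/3 = 0 at w = 1/2, 4/3.
R''(w) = 4w - 11/3. R''(1/2) = -5/3 < 0 ⇒ local maximum; R''(4/3) = 5/3 > 0 ⇒ local minimum.
So the local minimum value is R(4/3) = 89/81.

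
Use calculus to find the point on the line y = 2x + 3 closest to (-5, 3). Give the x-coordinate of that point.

Minimize D(x)^2 = (x + 5)^2 + (2x)^2.
d/dx[D^2] = 2(x + 5) + 2·2·(2x) = 0 ⇒ x = -1.
Then y = 1 and the distance is √(20) ≈ 4.4721.

-1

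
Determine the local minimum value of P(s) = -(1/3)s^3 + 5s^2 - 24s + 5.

-97/3

P'(s) = -s^2 + 10s - 24 = 0 at s = 4, 6.
P''(s) = -2s + 10. P''(4) = 2 > 0 ⇒ local minimum; P''(6) = -2 < 0 ⇒ local maximum.
So the local minimum value is P(4) = -97/3.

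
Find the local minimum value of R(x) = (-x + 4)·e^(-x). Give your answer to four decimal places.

-0.0067

R'(x) = (-1)·e^(-x) + (-x + 4)·(-1)·e^(-x) = (x - 5)·e^(-x). Since e^(-x) > 0, the only critical point is x = 5.
R''(5) has the same sign as 1 > 0, so this is a local minimum.
R(5) = (-1)·e^(-5) ≈ -0.0067.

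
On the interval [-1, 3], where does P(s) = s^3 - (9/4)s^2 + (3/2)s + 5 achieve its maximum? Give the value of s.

P'(s) = 3s^2 - (9/2)s + 3/2, which vanishes at s = 1/2 and s = 1.
Compare values at every candidate in [-1, 3]: P(-1) = 1/4,  P(1/2) = 85/16,  P(1) = 21/4,  P(3) = 65/4.
The maximum over the interval is 65/4, attained at s = 3.

3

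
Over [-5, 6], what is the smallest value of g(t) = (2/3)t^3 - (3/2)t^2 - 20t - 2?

-190/3

Differentiating, g'(t) = 2t^2 - 3t - 20; which vanishes at t = -5/2 and t = 4.
Candidates: g(-5) = -137/6, g(-5/2) = 677/24, g(4) = -190/3, g(6) = -32.
Hence the absolute minimum is -190/3 at t = 4.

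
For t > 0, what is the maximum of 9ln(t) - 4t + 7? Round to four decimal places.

5.2984

P'(t) = 9/t − 4 = 0 gives t = 9/4.
P''(t) = -9/t², which is negative for t > 0, so this is a local maximum.
P(9/4) = 9·ln(9/4) - 9 + 7 ≈ 5.2984.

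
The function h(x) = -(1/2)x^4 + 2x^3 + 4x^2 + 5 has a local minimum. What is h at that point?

Critical points: h'(x) = -2x^3 + 6x^2 + 8x vanishes at x = -1, 0, 4.
Since h''(x) = -6x^2 + 12x + 8, we get h''(-1) = -10 < 0 ⇒ local maximum; h''(0) = 8 > 0 ⇒ local minimum; h''(4) = -40 < 0 ⇒ local maximum.
Thus h has its local minimum at x = 0, with value 5.

5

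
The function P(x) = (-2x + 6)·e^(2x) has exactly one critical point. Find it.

5/2

By the product rule, P'(x) = (-4x + 10)·e^(2x). Since e^(2x) > 0, the only critical point is x = 5/2.
P''(5/2) has the same sign as -4 < 0, so this is a local maximum.
P(5/2) = (1)·e^(5) ≈ 148.4132.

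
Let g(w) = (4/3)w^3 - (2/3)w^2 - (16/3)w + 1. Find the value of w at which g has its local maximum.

g'(w) = 4w^2 - (4/3)w - 16/3 = 0 at w = -1, 4/3.
Since g''(w) = 8w - 4/3, we get g''(-1) = -28/3 < 0 ⇒ local maximum; g''(4/3) = 28/3 > 0 ⇒ local minimum.
Thus g has its local maximum at w = -1, with value 13/3.

-1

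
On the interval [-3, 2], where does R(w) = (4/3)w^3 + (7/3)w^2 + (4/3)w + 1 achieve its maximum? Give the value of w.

The derivative is 4w^2 + (14/3)w + 4/3, which vanishes at w = -2/3 and w = -1/2.
Candidates: R(-3) = -18; R(-2/3) = 61/81; R(-1/2) = 3/4; R(2) = 71/3.
Hence the absolute maximum is 71/3 at w = 2.

2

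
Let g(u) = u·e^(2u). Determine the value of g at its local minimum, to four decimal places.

-0.1839

g'(u) = 1·e^(2u) + (u)·2·e^(2u) = (2u + 1)·e^(2u). Since e^(2u) > 0, the only critical point is u = -1/2.
g''(-1/2) has the same sign as 2 > 0, so this is a local minimum.
g(-1/2) = (-1/2)·e^(-1) ≈ -0.1839.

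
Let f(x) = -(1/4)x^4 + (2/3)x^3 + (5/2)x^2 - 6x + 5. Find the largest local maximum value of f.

53/3

f'(x) = -x^3 + 2x^2 + 5x - 6 = 0 at x = -2, 1, 3.
Second-derivative test with f''(x) = -3x^2 + 4x + 5: f''(-2) = -15 < 0 ⇒ local maximum; f''(1) = 6 > 0 ⇒ local minimum; f''(3) = -10 < 0 ⇒ local maximum.
Thus f has its largest local maximum at x = -2, with value 53/3.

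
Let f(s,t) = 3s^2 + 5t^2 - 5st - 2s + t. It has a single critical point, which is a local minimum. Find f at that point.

-13/35

∂f/∂s = 6s - 5t - 2 = 0 and ∂f/∂t = -5s + 10t + 1 = 0, so (s, t) = (3/7, 4/35).
The Hessian has f_{ss} = 6, f_{tt} = 10, f_{st} = -5, giving D = 35 > 0 with f_{ss} > 0, so the point is a local minimum.
f(3/7, 4/35) = -13/35.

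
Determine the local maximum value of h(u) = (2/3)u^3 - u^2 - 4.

-4

h'(u) = 2u^2 - 2u = 0 at u = 0, 1.
h''(u) = 4u - 2. h''(0) = -2 < 0 ⇒ local maximum; h''(1) = 2 > 0 ⇒ local minimum.
So the local maximum value is h(0) = -4.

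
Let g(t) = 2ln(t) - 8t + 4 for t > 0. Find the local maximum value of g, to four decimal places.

-0.7726

g'(t) = 2/t − 8 = 0 gives t = 1/4.
g''(t) = -2/t², which is negative for t > 0, so this is a local maximum.
g(1/4) = 2·ln(1/4) - 2 + 4 ≈ -0.7726.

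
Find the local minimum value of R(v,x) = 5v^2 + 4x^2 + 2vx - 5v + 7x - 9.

-1099/76

∂R/∂v = 10v + 2x - 5 = 0 and ∂R/∂x = 2v + 8x + 7 = 0, so (v, x) = (27/38, -20/19).
The Hessian has R_{vv} = 10, R_{xx} = 8, R_{vx} = 2, giving D = 76 > 0 with R_{vv} > 0, so the point is a local minimum.
R(27/38, -20/19) = -1099/76.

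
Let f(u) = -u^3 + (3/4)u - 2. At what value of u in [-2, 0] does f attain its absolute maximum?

-2

f'(u) = -3u^2 + 3/4, whose only zero in [-2, 0] is u = -1/2.
Evaluating at the critical points and endpoints: f(-2) = 9/2; f(-1/2) = -9/4; f(0) = -2.
The maximum over the interval is 9/2, attained at u = -2.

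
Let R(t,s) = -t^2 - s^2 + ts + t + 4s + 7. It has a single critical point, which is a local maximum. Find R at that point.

∂R/∂t = -2t + s + 1 = 0 and ∂R/∂s = t - 2s + 4 = 0, so (t, s) = (2, 3).
The Hessian has R_{tt} = -2, R_{ss} = -2, R_{ts} = 1, giving D = 3 > 0 with R_{tt} < 0, so the point is a local maximum.
R(2, 3) = 14.

14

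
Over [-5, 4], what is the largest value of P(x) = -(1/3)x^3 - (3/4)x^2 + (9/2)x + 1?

79/16

P'(x) = -x^2 - (3/2)x + 9/2, which vanishes at x = -3 and x = 3/2.
Evaluating at the critical points and endpoints: P(-5) = 17/12,  P(-3) = -41/4,  P(3/2) = 79/16,  P(4) = -43/3.
The maximum over the interval is 79/16, attained at x = 3/2.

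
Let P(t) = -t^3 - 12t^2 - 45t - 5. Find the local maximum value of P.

49

P'(t) = -3t^2 - 24t - 45 = 0 at t = -5, -3.
P''(t) = -6t - 24. P''(-5) = 6 > 0 ⇒ local minimum; P''(-3) = -6 < 0 ⇒ local maximum.
The local maximum is P(-3) = 49.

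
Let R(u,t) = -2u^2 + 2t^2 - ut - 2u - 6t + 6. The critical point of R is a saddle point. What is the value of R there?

50/17

∂R/∂u = -4u - t - 2 = 0 and ∂R/∂t = -u + 4t - 6 = 0, so (u, t) = (-14/17, 22/17).
The Hessian has R_{uu} = -4, R_{tt} = 4, R_{ut} = -1, giving D = -17 < 0, so the point is a saddle point.
R(-14/17, 22/17) = 50/17.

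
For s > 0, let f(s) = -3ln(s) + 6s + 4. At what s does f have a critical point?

f'(s) = -3/s + 6 = 0 gives s = 1/2.
f''(s) = 3/s², which is positive for s > 0, so this is a local minimum.
f(1/2) = -3·ln(1/2) + 3 + 4 ≈ 9.0794.

1/2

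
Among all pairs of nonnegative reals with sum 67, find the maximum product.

4489/4

With x + y = 67, the product is P(x) = x(67 − x).
P'(x) = 67 − 2x = 0 gives x = 67/2; P'' = −2 < 0, so this is the maximum.
P = 67/2·67/2 = 4489/4.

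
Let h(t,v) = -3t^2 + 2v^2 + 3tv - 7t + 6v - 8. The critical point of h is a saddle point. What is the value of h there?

-148/33

∂h/∂t = -6t + 3v - 7 = 0 and ∂h/∂v = 3t + 4v + 6 = 0, so (t, v) = (-46/33, -5/11).
The Hessian has h_{tt} = -6, h_{vv} = 4, h_{tv} = 3, giving D = -33 < 0, so the point is a saddle point.
h(-46/33, -5/11) = -148/33.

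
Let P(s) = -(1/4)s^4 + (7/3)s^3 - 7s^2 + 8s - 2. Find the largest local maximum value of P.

10/3

P'(s) = -s^3 + 7s^2 - 14s + 8. Setting P'(s) = 0 gives s ∈ {1, 2, 4}.
P''(s) = -3s^2 + 14s - 14. P''(1) = -3 < 0 ⇒ local maximum; P''(2) = 2 > 0 ⇒ local minimum; P''(4) = -6 < 0 ⇒ local maximum.
Thus P has its largest local maximum at s = 4, with value 10/3.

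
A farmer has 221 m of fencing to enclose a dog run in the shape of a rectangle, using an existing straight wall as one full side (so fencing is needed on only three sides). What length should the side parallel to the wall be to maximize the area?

Let the sides perpendicular to the wall have length x and the parallel side y, so 2x + y = 221 and the area is A = xy = x(221 − 2x).
A'(x) = 221 − 4x = 0 gives x = 221/4, and A''(x) = −4 < 0 confirms a maximum.
Then y = 221 − 2·221/4 = 221/2 and A = 48841/8.

221/2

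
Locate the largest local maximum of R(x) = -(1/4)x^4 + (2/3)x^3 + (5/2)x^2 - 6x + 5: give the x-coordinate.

Critical points: R'(x) = -x^3 + 2x^2 + 5x - 6 vanishes at x = -2, 1, 3.
Since R''(x) = -3x^2 + 4x + 5, we get R''(-2) = -15 < 0 ⇒ local maximum; R''(1) = 6 > 0 ⇒ local minimum; R''(3) = -10 < 0 ⇒ local maximum.
Thus R has its largest local maximum at x = -2, with value 53/3.

-2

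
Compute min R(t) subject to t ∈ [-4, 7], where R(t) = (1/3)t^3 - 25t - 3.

-259/3

Differentiating, R'(t) = t^2 - 25; whose only zero in [-4, 7] is t = 5.
Candidates: R(-4) = 227/3; R(5) = -259/3; R(7) = -191/3.
Hence the absolute minimum is -259/3 at t = 5.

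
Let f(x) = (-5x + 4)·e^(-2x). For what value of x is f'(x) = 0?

By the product rule, f'(x) = (10x - 13)·e^(-2x). Since e^(-2x) > 0, the only critical point is x = 13/10.
f''(13/10) has the same sign as 10 > 0, so this is a local minimum.
f(13/10) = (-5/2)·e^(-13/5) ≈ -0.1857.

13/10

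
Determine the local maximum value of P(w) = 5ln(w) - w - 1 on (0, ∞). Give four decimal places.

P'(w) = 5/w − 1 = 0 gives w = 5.
P''(w) = -5/w², which is negative for w > 0, so this is a local maximum.
P(5) = 5·ln(5) - 5 - 1 ≈ 2.0472.

2.0472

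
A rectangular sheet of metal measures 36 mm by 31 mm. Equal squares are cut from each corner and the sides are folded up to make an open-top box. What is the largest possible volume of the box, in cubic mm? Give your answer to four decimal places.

2750.0921

With cut size x, the volume is V(x) = x(36 − 2x)(31 − 2x) for 0 < x < 15.5.
V'(x) = 12x^2 − 268x + 1116. Setting V'(x) = 0 gives x ≈ 5.5369 (the root in (0, 15.5)).
V''(x) = 24x − 268 is negative there, so this is the maximum; V ≈ 2750.0921.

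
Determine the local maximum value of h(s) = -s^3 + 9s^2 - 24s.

h'(s) = -3s^2 + 18s - 24. Setting h'(s) = 0 gives s ∈ {2, 4}.
Since h''(s) = -6s + 18, we get h''(2) = 6 > 0 ⇒ local minimum; h''(4) = -6 < 0 ⇒ local maximum.
So the local maximum value is h(4) = -16.

-16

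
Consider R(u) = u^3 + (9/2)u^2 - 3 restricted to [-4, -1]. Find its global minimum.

1/2

Differentiating, R'(u) = 3u^2 + 9u; whose only zero in [-4, -1] is u = -3.
Candidates: R(-4) = 5,  R(-3) = 21/2,  R(-1) = 1/2.
The minimum over the interval is 1/2, attained at u = -1.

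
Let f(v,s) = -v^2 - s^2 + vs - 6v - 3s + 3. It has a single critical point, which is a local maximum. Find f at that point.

∂f/∂v = -2v + s - 6 = 0 and ∂f/∂s = v - 2s - 3 = 0, so (v, s) = (-5, -4).
The Hessian has f_{vv} = -2, f_{ss} = -2, f_{vs} = 1, giving D = 3 > 0 with f_{vv} < 0, so the point is a local maximum.
f(-5, -4) = 24.

24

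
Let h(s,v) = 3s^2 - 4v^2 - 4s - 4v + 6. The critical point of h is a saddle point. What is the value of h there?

17/3

∂h/∂s = 6s - 4 = 0 and ∂h/∂v = -8v - 4 = 0, so (s, v) = (2/3, -1/2).
The Hessian has h_{ss} = 6, h_{vv} = -8, h_{sv} = 0, giving D = -48 < 0, so the point is a saddle point.
h(2/3, -1/2) = 17/3.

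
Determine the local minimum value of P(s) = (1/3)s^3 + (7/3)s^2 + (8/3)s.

-68/81

P'(s) = s^2 + (14/3)s + 8/3 = 0 at s = -4, -2/3.
Second-derivative test with P''(s) = 2s + 14/3: P''(-4) = -10/3 < 0 ⇒ local maximum; P''(-2/3) = 10/3 > 0 ⇒ local minimum.
So the local minimum value is P(-2/3) = -68/81.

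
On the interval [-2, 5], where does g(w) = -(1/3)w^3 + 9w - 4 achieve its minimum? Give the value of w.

-2

g'(w) = -w^2 + 9, whose only zero in [-2, 5] is w = 3.
Compare values at every candidate in [-2, 5]: g(-2) = -58/3,  g(3) = 14,  g(5) = -2/3.
So the minimum is g(-2) = -58/3.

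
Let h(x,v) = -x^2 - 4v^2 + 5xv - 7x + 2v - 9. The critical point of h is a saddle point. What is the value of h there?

∂h/∂x = -2x + 5v - 7 = 0 and ∂h/∂v = 5x - 8v + 2 = 0, so (x, v) = (46/9, 31/9).
The Hessian has h_{xx} = -2, h_{vv} = -8, h_{xv} = 5, giving D = -9 < 0, so the point is a saddle point.
h(46/9, 31/9) = -211/9.

-211/9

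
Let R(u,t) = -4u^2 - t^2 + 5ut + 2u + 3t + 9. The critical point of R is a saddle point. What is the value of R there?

∂R/∂u = -8u + 5t + 2 = 0 and ∂R/∂t = 5u - 2t + 3 = 0, so (u, t) = (-19/9, -34/9).
The Hessian has R_{uu} = -8, R_{tt} = -2, R_{ut} = 5, giving D = -9 < 0, so the point is a saddle point.
R(-19/9, -34/9) = 11/9.

11/9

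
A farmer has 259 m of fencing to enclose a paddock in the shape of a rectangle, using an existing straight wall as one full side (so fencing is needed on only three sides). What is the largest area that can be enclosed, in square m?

Let the sides perpendicular to the wall have length x and the parallel side y, so 2x + y = 259 and the area is A = xy = x(259 − 2x).
A'(x) = 259 − 4x = 0 gives x = 259/4, and A''(x) = −4 < 0 confirms a maximum.
Then y = 259 − 2·259/4 = 259/2 and A = 67081/8.

67081/8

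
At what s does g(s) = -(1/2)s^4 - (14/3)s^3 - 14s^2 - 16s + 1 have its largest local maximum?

Critical points: g'(s) = -2s^3 - 14s^2 - 28s - 16 vanishes at s = -4, -2, -1.
Since g''(s) = -6s^2 - 28s - 28, we get g''(-4) = -12 < 0 ⇒ local maximum; g''(-2) = 4 > 0 ⇒ local minimum; g''(-1) = -6 < 0 ⇒ local maximum.
The largest local maximum is g(-4) = 35/3.

-4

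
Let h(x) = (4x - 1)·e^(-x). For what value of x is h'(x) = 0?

5/4

Differentiating with the product rule gives h'(x) = (-4x + 5)·e^(-x). Since e^(-x) > 0, the only critical point is x = 5/4.
h''(5/4) has the same sign as -4 < 0, so this is a local maximum.
h(5/4) = (4)·e^(-5/4) ≈ 1.1460.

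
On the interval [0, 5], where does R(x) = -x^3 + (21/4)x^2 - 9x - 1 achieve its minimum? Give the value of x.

R'(x) = -3x^2 + (21/2)x - 9, which vanishes at x = 3/2 and x = 2.
Compare values at every candidate in [0, 5]: R(0) = -1, R(3/2) = -97/16, R(2) = -6, R(5) = -159/4.
The minimum over the interval is -159/4, attained at x = 5.

5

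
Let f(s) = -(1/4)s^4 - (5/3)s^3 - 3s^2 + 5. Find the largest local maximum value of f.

5

Critical points: f'(s) = -s^3 - 5s^2 - 6s vanishes at s = -3, -2, 0.
f''(s) = -3s^2 - 10s - 6. f''(-3) = -3 < 0 ⇒ local maximum; f''(-2) = 2 > 0 ⇒ local minimum; f''(0) = -6 < 0 ⇒ local maximum.
So the largest local maximum value is f(0) = 5.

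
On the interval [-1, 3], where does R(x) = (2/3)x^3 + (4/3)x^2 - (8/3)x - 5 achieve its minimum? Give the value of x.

Differentiating, R'(x) = 2x^2 + (8/3)x - 8/3; whose only zero in [-1, 3] is x = 2/3.
Evaluating at the critical points and endpoints: R(-1) = -5/3, R(2/3) = -485/81, R(3) = 17.
The minimum over the interval is -485/81, attained at x = 2/3.

2/3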